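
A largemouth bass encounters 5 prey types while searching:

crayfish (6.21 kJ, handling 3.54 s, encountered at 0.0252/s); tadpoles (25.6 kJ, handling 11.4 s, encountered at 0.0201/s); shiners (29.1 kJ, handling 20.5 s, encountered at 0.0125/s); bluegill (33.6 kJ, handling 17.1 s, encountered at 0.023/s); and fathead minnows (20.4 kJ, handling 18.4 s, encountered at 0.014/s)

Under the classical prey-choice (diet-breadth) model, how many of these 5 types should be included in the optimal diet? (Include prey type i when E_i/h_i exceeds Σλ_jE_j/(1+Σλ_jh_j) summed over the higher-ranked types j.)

5

Rank by E/h (kJ/s): tadpoles 2.25, bluegill 1.96, crayfish 1.75, shiners 1.42, fathead minnows 1.11. Include each in turn until the next type's E/h falls below the running intake rate.
Rate on top 1: 0.4186. bluegill: 1.96 > 0.4186 → include.
Rate on top 2: 0.7935. crayfish: 1.75 > 0.7935 → include.
Rate on top 3: 0.8435. shiners: 1.42 > 0.8435 → include.
Rate on top 4: 0.9185. fathead minnows: 1.11 > 0.9185 → include.
Optimal diet: tadpoles, bluegill, crayfish, shiners, fathead minnows — 5 of 5 types.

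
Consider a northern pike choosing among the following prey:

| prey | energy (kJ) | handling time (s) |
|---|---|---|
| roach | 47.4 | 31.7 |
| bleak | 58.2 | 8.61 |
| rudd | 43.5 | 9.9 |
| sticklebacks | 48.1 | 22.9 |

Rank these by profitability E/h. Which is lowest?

Profitability E/h (kJ/s): roach = 47.4/31.7 = 1.5, bleak = 58.2/8.61 = 6.76, rudd = 43.5/9.9 = 4.39, sticklebacks = 48.1/22.9 = 2.1.
Ranked: bleak > rudd > sticklebacks > roach.

roach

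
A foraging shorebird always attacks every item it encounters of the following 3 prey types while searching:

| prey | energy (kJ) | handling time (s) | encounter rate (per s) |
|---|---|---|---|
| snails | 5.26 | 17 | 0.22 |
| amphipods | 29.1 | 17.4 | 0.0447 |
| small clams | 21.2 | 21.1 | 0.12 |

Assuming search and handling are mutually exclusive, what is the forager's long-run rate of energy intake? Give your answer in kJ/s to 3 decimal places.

0.621 kJ/s

R = (0.22×5.26 + 0.0447×29.1 + 0.12×21.2) / (1 + 0.22×17 + 0.0447×17.4 + 0.12×21.1) = 5.002/8.05 = 0.6214 kJ/s.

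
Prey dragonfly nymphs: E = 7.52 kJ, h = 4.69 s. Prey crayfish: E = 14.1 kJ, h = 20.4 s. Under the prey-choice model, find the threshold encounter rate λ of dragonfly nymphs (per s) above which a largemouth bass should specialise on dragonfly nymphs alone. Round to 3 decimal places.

0.162 per s

At the threshold, the rate on dragonfly nymphs alone equals the profitability of crayfish: λ·7.52/(1 + λ·4.69) = 14.1/20.4 = 0.6912.
Rearranging, λ(7.52 − 0.6912×4.69) = 0.6912, so λ = 0.6912/4.278 = 0.1616 per s.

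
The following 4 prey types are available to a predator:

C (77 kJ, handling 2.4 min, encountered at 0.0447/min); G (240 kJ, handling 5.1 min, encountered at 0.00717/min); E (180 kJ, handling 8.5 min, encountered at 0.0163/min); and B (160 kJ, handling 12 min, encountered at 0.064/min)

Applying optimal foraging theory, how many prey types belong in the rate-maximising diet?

Profitabilities (E/h, kJ/min): G 47.1, C 32.1, E 21.2, B 13.3. Add prey in this order while the next type's profitability exceeds the intake rate on those already taken.
Rate on top 1: 1.66. C: 32.1 > 1.66 → include.
Rate on top 2: 4.513. E: 21.2 > 4.513 → include.
Rate on top 3: 6.314. B: 13.3 > 6.314 → include.
Optimal diet: G, C, E, B — 4 of 4 types.

4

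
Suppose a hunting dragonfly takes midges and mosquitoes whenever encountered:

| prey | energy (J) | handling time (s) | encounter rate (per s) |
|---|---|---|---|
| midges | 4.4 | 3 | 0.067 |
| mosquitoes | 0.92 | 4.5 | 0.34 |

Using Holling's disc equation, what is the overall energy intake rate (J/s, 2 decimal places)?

R = Σλ_iE_i / (1 + Σλ_ih_i)
Numerator: 0.067×4.4 + 0.34×0.92 = 0.6076
Denominator: 1 + 0.067×3 + 0.34×4.5 = 2.731
R = 0.6076/2.731 = 0.2225 J/s

0.22 J/s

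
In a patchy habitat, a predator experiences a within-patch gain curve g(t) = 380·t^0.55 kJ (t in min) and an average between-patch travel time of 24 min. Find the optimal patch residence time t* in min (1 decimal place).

29.3 min

Maximise g(t)/(T+t): set derivative to zero → g'(t)(T+t) = g(t).
g'(t) = 0.55·380·t^-0.45. Setting 0.55·380·t^-0.45 = 380·t^0.55/(24+t) gives 0.55(24+t) = t, so 0.45·t = 0.55×24.
t* = 0.55×24/0.45 = 29.33 min.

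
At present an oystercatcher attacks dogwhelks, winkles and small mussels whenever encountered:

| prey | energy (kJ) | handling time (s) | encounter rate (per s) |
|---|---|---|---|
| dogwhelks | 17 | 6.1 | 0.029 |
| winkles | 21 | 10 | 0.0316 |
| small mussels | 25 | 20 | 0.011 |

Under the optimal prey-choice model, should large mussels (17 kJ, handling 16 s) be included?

Current rate: (0.029×17 + 0.0316×21 + 0.011×25)/(1 + 0.029×6.1 + 0.0316×10 + 0.011×20) = 0.8358 kJ/s.
Profitability of large mussels: 17/16 = 1.062 kJ/s.
Since 1.062 > R, including large mussels increases the long-run rate.

Yes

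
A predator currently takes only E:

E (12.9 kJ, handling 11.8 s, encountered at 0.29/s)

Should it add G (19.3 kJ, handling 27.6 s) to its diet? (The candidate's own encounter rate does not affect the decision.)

No

Current rate: (0.29×12.9)/(1 + 0.29×11.8) = 0.846 kJ/s.
G: E/h = 19.3/27.6 = 0.6993 kJ/s.
0.6993 < 0.846, so adding G would lower the average — exclude it.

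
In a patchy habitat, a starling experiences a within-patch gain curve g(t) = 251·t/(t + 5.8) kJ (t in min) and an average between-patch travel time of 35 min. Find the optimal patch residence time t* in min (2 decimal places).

By the marginal value theorem, leave when the instantaneous gain rate g'(t) equals the habitat-wide average g(t)/(T + t).
g'(t) = 251·5.8/(t + 5.8)². Setting 251·5.8/(t+5.8)² = 251t/[(t+5.8)(35+t)] gives 5.8(35+t) = t(t+5.8), so t² = 5.8×35 = 203.
t* = √203 = 14.25 min.

14.25 min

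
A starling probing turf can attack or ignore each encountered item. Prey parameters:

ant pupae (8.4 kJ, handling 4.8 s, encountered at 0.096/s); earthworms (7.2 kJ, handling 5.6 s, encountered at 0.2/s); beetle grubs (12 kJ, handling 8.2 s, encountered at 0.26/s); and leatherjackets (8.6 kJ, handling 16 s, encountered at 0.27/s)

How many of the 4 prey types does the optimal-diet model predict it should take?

E/h in descending order: ant pupae 1.75, beetle grubs 1.46, earthworms 1.29, leatherjackets 0.537 kJ/s. The optimal diet is the largest prefix of this list for which every included type satisfies E_i/h_i > R on the types above it.
Rate on top 1: 0.552. beetle grubs: 1.46 > 0.552 → include.
Rate on top 2: 1.093. earthworms: 1.29 > 1.093 → include.
Rate on top 3: 1.139. leatherjackets: 0.537 < 1.139 → exclude; stop.
Optimal diet: ant pupae, beetle grubs, earthworms — 3 of 4 types.

3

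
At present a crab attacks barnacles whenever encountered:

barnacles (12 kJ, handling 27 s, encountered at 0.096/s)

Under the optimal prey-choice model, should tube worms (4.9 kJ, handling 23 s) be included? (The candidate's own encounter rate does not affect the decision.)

No

Intake rate on the current diet: R = (0.096×12) / (1 + 0.096×27) = 1.152/3.592 = 0.3207 kJ/s.
tube worms: E/h = 4.9/23 = 0.213 kJ/s.
0.213 < 0.3207, so adding tube worms would lower the average — exclude it.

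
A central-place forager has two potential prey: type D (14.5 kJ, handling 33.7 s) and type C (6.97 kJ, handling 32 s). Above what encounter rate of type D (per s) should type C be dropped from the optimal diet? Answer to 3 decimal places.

0.030 per s

At the threshold, the rate on type D alone equals the profitability of type C: λ·14.5/(1 + λ·33.7) = 6.97/32 = 0.2178.
Rearranging, λ(14.5 − 0.2178×33.7) = 0.2178, so λ = 0.2178/7.16 = 0.03042 per s.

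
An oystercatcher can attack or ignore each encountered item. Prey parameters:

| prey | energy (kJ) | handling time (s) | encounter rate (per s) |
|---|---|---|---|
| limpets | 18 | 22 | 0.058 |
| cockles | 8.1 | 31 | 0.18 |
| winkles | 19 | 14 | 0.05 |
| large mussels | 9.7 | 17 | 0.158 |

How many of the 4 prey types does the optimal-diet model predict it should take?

2

E/h in descending order: winkles 1.36, limpets 0.818, large mussels 0.571, cockles 0.261 kJ/s. The optimal diet is the largest prefix of this list for which every included type satisfies E_i/h_i > R on the types above it.
Rate on top 1: 0.5588. limpets: 0.818 > 0.5588 → include.
Rate on top 2: 0.67. large mussels: 0.571 < 0.67 → exclude; stop.
Optimal diet: winkles, limpets — 2 of 4 types.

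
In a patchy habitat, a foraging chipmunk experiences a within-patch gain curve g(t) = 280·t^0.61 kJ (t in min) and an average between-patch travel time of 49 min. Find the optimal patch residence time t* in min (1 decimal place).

By the marginal value theorem, leave when the instantaneous gain rate g'(t) equals the habitat-wide average g(t)/(T + t).
g'(t) = 0.61·280·t^-0.39. Setting 0.61·280·t^-0.39 = 280·t^0.61/(49+t) gives 0.61(49+t) = t, so 0.39·t = 0.61×49.
t* = 0.61×49/0.39 = 76.64 min.

76.6 min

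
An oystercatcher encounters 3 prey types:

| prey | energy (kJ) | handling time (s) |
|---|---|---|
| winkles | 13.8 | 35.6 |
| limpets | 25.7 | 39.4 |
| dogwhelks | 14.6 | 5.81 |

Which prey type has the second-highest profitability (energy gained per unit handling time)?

limpets

In descending order of E/h:
dogwhelks: 14.6/5.81 = 2.51 kJ/s
limpets: 25.7/39.4 = 0.652 kJ/s
winkles: 13.8/35.6 = 0.388 kJ/s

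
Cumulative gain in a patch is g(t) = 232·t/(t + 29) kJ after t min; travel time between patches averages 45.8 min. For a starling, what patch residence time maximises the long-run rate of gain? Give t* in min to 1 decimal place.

Maximise g(t)/(T+t): set derivative to zero → g'(t)(T+t) = g(t).
g'(t) = 232·29/(t + 29)². Setting 232·29/(t+29)² = 232t/[(t+29)(45.8+t)] gives 29(45.8+t) = t(t+29), so t² = 29×45.8 = 1328.
t* = √1328 = 36.44 min.

36.4 min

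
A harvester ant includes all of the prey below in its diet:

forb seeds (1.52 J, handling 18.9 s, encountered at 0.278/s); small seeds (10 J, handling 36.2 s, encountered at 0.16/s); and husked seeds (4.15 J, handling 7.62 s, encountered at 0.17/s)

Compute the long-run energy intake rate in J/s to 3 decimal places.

0.204 J/s

R = Σλ_iE_i / (1 + Σλ_ih_i)
Numerator: 0.278×1.52 + 0.16×10 + 0.17×4.15 = 2.728
Denominator: 1 + 0.278×18.9 + 0.16×36.2 + 0.17×7.62 = 13.34
R = 2.728/13.34 = 0.2045 J/s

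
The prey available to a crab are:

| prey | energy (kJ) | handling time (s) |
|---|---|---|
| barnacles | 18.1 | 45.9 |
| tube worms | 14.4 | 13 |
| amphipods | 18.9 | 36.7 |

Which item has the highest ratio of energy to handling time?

tube worms

In descending order of E/h:
tube worms: 14.4/13 = 1.11 kJ/s
amphipods: 18.9/36.7 = 0.515 kJ/s
barnacles: 18.1/45.9 = 0.394 kJ/s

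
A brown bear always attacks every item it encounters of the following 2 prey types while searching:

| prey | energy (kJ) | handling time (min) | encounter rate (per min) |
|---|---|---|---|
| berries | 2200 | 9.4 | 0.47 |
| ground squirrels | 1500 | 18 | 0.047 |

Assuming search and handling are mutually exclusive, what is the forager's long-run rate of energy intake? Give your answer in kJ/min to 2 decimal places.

176.33 kJ/min

Energy encountered per unit search time: 0.47×2200 + 0.047×1500 = 1104 kJ/min.
Handling time per unit search time: 0.47×9.4 + 0.047×18 = 5.264.
Rate = 1104/(1 + 5.264) = 176.3 kJ/min.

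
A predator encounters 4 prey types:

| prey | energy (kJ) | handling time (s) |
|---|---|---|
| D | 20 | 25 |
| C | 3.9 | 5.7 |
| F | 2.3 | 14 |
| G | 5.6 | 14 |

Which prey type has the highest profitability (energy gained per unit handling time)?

D

Profitability E/h (kJ/s): D = 20/25 = 0.8, C = 3.9/5.7 = 0.684, F = 2.3/14 = 0.164, G = 5.6/14 = 0.4.
Ranked: D > C > G > F.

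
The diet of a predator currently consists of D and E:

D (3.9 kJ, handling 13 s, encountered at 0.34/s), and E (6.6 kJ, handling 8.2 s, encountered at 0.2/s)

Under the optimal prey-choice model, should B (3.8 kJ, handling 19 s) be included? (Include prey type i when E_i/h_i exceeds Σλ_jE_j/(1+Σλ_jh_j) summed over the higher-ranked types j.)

No

On D and E alone, R = ΣλE/(1+Σλh) = 2.646/7.06 = 0.3748 kJ/s.
B: E/h = 3.8/19 = 0.2 kJ/s.
0.2 < 0.3748, so adding B would lower the average — exclude it.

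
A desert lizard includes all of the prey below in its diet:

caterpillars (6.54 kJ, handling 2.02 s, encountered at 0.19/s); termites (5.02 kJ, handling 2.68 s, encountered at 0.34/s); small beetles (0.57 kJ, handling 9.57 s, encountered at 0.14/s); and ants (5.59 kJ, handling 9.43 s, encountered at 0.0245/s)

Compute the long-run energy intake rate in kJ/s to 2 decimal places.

0.82 kJ/s

Energy encountered per unit search time: 0.19×6.54 + 0.34×5.02 + 0.14×0.57 + 0.0245×5.59 = 3.166 kJ/s.
Handling time per unit search time: 0.19×2.02 + 0.34×2.68 + 0.14×9.57 + 0.0245×9.43 = 2.866.
Rate = 3.166/(1 + 2.866) = 0.819 kJ/s.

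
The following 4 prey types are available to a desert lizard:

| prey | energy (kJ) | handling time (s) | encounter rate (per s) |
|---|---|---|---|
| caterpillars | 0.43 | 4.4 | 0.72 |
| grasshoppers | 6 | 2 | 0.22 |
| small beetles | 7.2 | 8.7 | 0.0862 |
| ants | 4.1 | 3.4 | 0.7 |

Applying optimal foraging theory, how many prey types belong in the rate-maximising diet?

Profitabilities (E/h, kJ/s): grasshoppers 3, ants 1.21, small beetles 0.828, caterpillars 0.0977. Add prey in this order while the next type's profitability exceeds the intake rate on those already taken.
Rate on top 1: 0.9167. ants: 1.21 > 0.9167 → include.
Rate on top 2: 1.097. small beetles: 0.828 < 1.097 → exclude; stop.
Optimal diet: grasshoppers, ants — 2 of 4 types.

2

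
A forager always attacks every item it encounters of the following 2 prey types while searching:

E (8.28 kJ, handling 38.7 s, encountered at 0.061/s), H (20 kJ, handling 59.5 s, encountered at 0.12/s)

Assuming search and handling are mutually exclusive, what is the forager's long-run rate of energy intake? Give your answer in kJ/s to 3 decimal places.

Energy encountered per unit search time: 0.061×8.28 + 0.12×20 = 2.905 kJ/s.
Handling time per unit search time: 0.061×38.7 + 0.12×59.5 = 9.501.
Rate = 2.905/(1 + 9.501) = 0.2767 kJ/s.

0.277 kJ/s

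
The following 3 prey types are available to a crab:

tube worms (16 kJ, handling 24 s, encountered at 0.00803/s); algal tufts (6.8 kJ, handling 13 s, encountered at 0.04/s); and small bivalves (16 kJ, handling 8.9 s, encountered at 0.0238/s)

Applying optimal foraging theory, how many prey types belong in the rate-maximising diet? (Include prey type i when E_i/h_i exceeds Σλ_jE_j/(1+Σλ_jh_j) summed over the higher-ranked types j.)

E/h in descending order: small bivalves 1.8, tube worms 0.667, algal tufts 0.523 kJ/s. The optimal diet is the largest prefix of this list for which every included type satisfies E_i/h_i > R on the types above it.
Rate on top 1: 0.3142. tube worms: 0.667 > 0.3142 → include.
Rate on top 2: 0.3626. algal tufts: 0.523 > 0.3626 → include.
Optimal diet: small bivalves, tube worms, algal tufts — 3 of 3 types.

3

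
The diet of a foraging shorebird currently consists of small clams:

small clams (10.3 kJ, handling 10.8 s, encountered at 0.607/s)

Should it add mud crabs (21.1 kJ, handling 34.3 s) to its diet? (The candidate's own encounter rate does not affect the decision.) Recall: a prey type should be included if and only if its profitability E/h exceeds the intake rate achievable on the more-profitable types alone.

Current rate: (0.607×10.3)/(1 + 0.607×10.8) = 0.8275 kJ/s.
mud crabs: E/h = 21.1/34.3 = 0.6152 kJ/s.
0.6152 < 0.8275, so adding mud crabs would lower the average — exclude it.

No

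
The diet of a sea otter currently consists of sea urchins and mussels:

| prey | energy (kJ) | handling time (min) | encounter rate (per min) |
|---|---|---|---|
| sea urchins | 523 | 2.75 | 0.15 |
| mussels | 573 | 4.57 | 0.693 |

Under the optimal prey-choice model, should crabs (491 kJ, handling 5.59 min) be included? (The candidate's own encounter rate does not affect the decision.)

No

Intake rate on the current diet: R = (0.15×523 + 0.693×573) / (1 + 0.15×2.75 + 0.693×4.57) = 475.5/4.58 = 103.8 kJ/min.
Profitability of crabs: 491/5.59 = 87.84 kJ/min.
Since 87.84 < R, time spent handling crabs is better spent searching.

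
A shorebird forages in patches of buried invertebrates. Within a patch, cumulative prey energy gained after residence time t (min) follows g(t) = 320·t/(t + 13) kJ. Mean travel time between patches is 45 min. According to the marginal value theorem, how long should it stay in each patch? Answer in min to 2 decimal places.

Maximise g(t)/(T+t): set derivative to zero → g'(t)(T+t) = g(t).
g'(t) = 320·13/(t + 13)². Setting 320·13/(t+13)² = 320t/[(t+13)(45+t)] gives 13(45+t) = t(t+13), so t² = 13×45 = 585.
t* = √585 = 24.19 min.

24.19 min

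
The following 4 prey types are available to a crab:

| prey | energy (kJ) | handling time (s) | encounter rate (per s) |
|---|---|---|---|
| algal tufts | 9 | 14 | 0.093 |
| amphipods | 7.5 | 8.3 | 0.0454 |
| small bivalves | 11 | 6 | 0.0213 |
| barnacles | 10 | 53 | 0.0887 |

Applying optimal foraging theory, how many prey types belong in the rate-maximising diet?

3

Rank by E/h (kJ/s): small bivalves 1.83, amphipods 0.904, algal tufts 0.643, barnacles 0.189. Include each in turn until the next type's E/h falls below the running intake rate.
Rate on top 1: 0.2077. amphipods: 0.904 > 0.2077 → include.
Rate on top 2: 0.382. algal tufts: 0.643 > 0.382 → include.
Rate on top 3: 0.503. barnacles: 0.189 < 0.503 → exclude; stop.
Optimal diet: small bivalves, amphipods, algal tufts — 3 of 4 types.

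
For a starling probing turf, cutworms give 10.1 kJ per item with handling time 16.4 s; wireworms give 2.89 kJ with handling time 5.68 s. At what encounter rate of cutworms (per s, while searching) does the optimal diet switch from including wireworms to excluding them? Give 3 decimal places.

At the threshold, the rate on cutworms alone equals the profitability of wireworms: λ·10.1/(1 + λ·16.4) = 2.89/5.68 = 0.5088.
Rearranging, λ(10.1 − 0.5088×16.4) = 0.5088, so λ = 0.5088/1.756 = 0.2898 per s.

0.290 per s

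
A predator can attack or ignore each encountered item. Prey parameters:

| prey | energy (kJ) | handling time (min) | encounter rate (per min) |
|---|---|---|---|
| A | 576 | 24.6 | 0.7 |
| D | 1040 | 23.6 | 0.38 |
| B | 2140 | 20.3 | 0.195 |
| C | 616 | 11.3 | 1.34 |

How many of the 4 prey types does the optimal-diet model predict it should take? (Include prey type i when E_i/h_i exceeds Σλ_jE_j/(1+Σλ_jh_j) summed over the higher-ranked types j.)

1

E/h in descending order: B 105, C 54.5, D 44.1, A 23.4 kJ/min. The optimal diet is the largest prefix of this list for which every included type satisfies E_i/h_i > R on the types above it.
Rate on top 1: 84.16. C: 54.5 < 84.16 → exclude; stop.
Optimal diet: B — 1 of 4 types.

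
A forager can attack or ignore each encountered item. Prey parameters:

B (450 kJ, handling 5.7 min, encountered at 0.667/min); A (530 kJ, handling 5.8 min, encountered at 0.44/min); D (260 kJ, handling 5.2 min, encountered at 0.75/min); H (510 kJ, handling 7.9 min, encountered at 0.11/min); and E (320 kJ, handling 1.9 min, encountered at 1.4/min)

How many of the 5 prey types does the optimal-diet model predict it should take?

1

Profitabilities (E/h, kJ/min): E 168, A 91.4, B 78.9, H 64.6, D 50. Add prey in this order while the next type's profitability exceeds the intake rate on those already taken.
Rate on top 1: 122.4. A: 91.4 < 122.4 → exclude; stop.
Optimal diet: E — 1 of 5 types.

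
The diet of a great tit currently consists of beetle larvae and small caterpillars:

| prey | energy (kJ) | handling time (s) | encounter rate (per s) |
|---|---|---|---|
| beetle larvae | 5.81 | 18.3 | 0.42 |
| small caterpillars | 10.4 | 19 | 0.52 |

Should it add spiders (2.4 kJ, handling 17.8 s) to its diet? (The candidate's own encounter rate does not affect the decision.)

No

On beetle larvae and small caterpillars alone, R = ΣλE/(1+Σλh) = 7.848/18.57 = 0.4227 kJ/s.
spiders: E/h = 2.4/17.8 = 0.1348 kJ/s.
0.1348 < 0.4227, so adding spiders would lower the average — exclude it.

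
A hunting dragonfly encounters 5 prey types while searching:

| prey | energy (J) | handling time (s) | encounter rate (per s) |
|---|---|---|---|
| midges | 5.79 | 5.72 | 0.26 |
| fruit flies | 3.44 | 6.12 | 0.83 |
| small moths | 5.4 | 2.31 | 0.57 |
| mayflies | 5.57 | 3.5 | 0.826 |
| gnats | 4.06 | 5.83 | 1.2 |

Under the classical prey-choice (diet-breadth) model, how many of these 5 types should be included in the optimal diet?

2

E/h in descending order: small moths 2.34, mayflies 1.59, midges 1.01, gnats 0.696, fruit flies 0.562 J/s. The optimal diet is the largest prefix of this list for which every included type satisfies E_i/h_i > R on the types above it.
Rate on top 1: 1.329. mayflies: 1.59 > 1.329 → include.
Rate on top 2: 1.475. midges: 1.01 < 1.475 → exclude; stop.
Optimal diet: small moths, mayflies — 2 of 5 types.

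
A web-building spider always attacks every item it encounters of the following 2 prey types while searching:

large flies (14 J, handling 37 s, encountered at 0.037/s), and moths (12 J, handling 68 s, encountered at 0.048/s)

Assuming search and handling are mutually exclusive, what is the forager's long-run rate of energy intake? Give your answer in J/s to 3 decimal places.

Energy encountered per unit search time: 0.037×14 + 0.048×12 = 1.094 J/s.
Handling time per unit search time: 0.037×37 + 0.048×68 = 4.633.
Rate = 1.094/(1 + 4.633) = 0.1942 J/s.

0.194 J/s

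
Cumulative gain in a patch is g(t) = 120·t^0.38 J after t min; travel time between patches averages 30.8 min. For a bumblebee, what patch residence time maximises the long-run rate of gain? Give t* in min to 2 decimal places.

Optimal t* satisfies g'(t*) = g(t*)/(T + t*).
g'(t) = 0.38·120·t^-0.62. Setting 0.38·120·t^-0.62 = 120·t^0.38/(30.8+t) gives 0.38(30.8+t) = t, so 0.62·t = 0.38×30.8.
t* = 0.38×30.8/0.62 = 18.88 min.

18.88 min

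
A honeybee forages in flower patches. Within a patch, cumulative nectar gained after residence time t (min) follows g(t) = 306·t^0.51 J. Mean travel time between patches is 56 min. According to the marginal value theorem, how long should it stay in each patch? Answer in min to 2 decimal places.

Maximise g(t)/(T+t): set derivative to zero → g'(t)(T+t) = g(t).
g'(t) = 0.51·306·t^-0.49. Setting 0.51·306·t^-0.49 = 306·t^0.51/(56+t) gives 0.51(56+t) = t, so 0.49·t = 0.51×56.
t* = 0.51×56/0.49 = 58.29 min.

58.29 min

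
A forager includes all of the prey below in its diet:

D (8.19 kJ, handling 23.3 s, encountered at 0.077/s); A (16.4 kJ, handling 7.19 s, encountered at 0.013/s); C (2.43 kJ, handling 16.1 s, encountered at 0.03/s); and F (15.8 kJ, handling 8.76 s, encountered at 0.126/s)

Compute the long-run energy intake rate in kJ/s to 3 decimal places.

0.650 kJ/s

Energy encountered per unit search time: 0.077×8.19 + 0.013×16.4 + 0.03×2.43 + 0.126×15.8 = 2.908 kJ/s.
Handling time per unit search time: 0.077×23.3 + 0.013×7.19 + 0.03×16.1 + 0.126×8.76 = 3.474.
Rate = 2.908/(1 + 3.474) = 0.6498 kJ/s.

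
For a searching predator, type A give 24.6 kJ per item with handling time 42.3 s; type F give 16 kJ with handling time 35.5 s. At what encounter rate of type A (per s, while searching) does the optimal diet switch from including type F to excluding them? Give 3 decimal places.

Drop type F once their profitability E₂/h₂ falls below the rate achievable on type A alone: E₂/h₂ = λE₁/(1 + λh₁).
Solve for λ: λE₁h₂ = E₂(1 + λh₁) → λ(E₁h₂ − E₂h₁) = E₂ → λ = E₂/(E₁h₂ − E₂h₁).
λ = 16/(24.6×35.5 − 16×42.3) = 16/196.5 = 0.08142 per s.

0.081 per s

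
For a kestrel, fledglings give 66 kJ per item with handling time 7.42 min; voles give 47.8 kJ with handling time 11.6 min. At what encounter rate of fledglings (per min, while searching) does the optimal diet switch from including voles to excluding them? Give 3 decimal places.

0.116 per min

The zero-one rule: include voles iff E₂/h₂ > λE₁/(1+λh₁). Equality gives the switch point.
λE₁h₂ = E₂ + λE₂h₁ ⇒ λ = E₂/(E₁h₂ − E₂h₁) = 47.8/(765.6 − 354.7) = 0.1163 per min.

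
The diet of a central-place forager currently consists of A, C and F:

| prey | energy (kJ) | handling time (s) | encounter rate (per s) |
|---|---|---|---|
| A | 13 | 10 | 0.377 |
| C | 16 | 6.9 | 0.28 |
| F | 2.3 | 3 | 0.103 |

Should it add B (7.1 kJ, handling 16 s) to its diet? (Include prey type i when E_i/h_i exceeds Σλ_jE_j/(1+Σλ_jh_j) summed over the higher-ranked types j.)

No

Current rate: (0.377×13 + 0.28×16 + 0.103×2.3)/(1 + 0.377×10 + 0.28×6.9 + 0.103×3) = 1.372 kJ/s.
B: E/h = 7.1/16 = 0.4437 kJ/s.
Since 0.4437 < R, time spent handling B is better spent searching.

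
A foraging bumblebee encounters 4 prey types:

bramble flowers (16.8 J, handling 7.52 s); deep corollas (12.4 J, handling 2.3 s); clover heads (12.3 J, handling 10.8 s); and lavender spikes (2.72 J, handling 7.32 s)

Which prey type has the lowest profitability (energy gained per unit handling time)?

Profitability E/h (J/s): bramble flowers = 16.8/7.52 = 2.23, deep corollas = 12.4/2.3 = 5.39, clover heads = 12.3/10.8 = 1.14, lavender spikes = 2.72/7.32 = 0.372.
Ranked: deep corollas > bramble flowers > clover heads > lavender spikes.

lavender spikes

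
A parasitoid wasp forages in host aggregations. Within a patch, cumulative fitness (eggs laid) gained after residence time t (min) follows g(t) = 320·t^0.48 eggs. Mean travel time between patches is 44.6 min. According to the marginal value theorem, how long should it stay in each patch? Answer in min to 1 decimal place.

41.2 min

By the marginal value theorem, leave when the instantaneous gain rate g'(t) equals the habitat-wide average g(t)/(T + t).
g'(t) = 0.48·320·t^-0.52. Setting 0.48·320·t^-0.52 = 320·t^0.48/(44.6+t) gives 0.48(44.6+t) = t, so 0.52·t = 0.48×44.6.
t* = 0.48×44.6/0.52 = 41.17 min.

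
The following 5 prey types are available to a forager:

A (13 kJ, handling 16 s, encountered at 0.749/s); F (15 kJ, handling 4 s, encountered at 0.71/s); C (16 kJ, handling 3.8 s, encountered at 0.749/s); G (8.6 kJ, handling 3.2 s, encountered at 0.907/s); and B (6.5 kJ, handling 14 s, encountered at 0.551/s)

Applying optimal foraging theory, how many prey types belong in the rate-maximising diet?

2

Rank by E/h (kJ/s): C 4.21, F 3.75, G 2.69, A 0.812, B 0.464. Include each in turn until the next type's E/h falls below the running intake rate.
Rate on top 1: 3.116. F: 3.75 > 3.116 → include.
Rate on top 2: 3.385. G: 2.69 < 3.385 → exclude; stop.
Optimal diet: C, F — 2 of 5 types.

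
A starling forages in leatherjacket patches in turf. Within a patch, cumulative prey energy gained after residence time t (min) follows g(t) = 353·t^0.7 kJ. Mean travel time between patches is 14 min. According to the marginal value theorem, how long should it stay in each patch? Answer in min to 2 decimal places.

By the marginal value theorem, leave when the instantaneous gain rate g'(t) equals the habitat-wide average g(t)/(T + t).
g'(t) = 0.7·353·t^-0.3. Setting 0.7·353·t^-0.3 = 353·t^0.7/(14+t) gives 0.7(14+t) = t, so 0.30·t = 0.7×14.
t* = 0.7×14/0.30 = 32.67 min.

32.67 min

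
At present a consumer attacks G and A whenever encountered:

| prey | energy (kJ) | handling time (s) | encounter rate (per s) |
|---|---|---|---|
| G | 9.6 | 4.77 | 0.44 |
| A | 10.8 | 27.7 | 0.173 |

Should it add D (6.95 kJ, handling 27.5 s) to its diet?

On G and A alone, R = ΣλE/(1+Σλh) = 6.092/7.891 = 0.7721 kJ/s.
Profitability of D: 6.95/27.5 = 0.2527 kJ/s.
Since 0.2527 < R, time spent handling D is better spent searching.

No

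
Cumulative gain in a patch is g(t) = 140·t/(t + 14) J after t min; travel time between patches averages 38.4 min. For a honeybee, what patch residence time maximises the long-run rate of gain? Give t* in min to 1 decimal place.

By the marginal value theorem, leave when the instantaneous gain rate g'(t) equals the habitat-wide average g(t)/(T + t).
g'(t) = 140·14/(t + 14)². Setting 140·14/(t+14)² = 140t/[(t+14)(38.4+t)] gives 14(38.4+t) = t(t+14), so t² = 14×38.4 = 537.6.
t* = √537.6 = 23.19 min.

23.2 min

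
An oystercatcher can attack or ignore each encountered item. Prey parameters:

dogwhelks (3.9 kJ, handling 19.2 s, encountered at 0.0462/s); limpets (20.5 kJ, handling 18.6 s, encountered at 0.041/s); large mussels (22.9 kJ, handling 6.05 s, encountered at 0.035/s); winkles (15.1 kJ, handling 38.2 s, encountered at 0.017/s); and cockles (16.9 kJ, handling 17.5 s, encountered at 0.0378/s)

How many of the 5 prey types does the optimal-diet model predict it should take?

Rank by E/h (kJ/s): large mussels 3.79, limpets 1.1, cockles 0.966, winkles 0.395, dogwhelks 0.203. Include each in turn until the next type's E/h falls below the running intake rate.
Rate on top 1: 0.6614. limpets: 1.1 > 0.6614 → include.
Rate on top 2: 0.8317. cockles: 0.966 > 0.8317 → include.
Rate on top 3: 0.8653. winkles: 0.395 < 0.8653 → exclude; stop.
Optimal diet: large mussels, limpets, cockles — 3 of 5 types.

3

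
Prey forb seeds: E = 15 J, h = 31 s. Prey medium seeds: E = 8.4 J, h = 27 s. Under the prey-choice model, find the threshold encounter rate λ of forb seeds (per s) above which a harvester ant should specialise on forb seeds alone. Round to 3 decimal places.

0.058 per s

The zero-one rule: include medium seeds iff E₂/h₂ > λE₁/(1+λh₁). Equality gives the switch point.
λE₁h₂ = E₂ + λE₂h₁ ⇒ λ = E₂/(E₁h₂ − E₂h₁) = 8.4/(405 − 260.4) = 0.05809 per s.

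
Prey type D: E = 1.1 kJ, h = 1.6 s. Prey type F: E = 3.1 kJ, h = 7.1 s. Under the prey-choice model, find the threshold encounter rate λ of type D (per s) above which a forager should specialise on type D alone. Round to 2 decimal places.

The zero-one rule: include type F iff E₂/h₂ > λE₁/(1+λh₁). Equality gives the switch point.
λE₁h₂ = E₂ + λE₂h₁ ⇒ λ = E₂/(E₁h₂ − E₂h₁) = 3.1/(7.81 − 4.96) = 1.088 per s.

1.09 per s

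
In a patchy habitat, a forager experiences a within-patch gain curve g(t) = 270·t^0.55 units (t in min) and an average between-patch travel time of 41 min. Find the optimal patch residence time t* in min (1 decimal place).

Maximise g(t)/(T+t): set derivative to zero → g'(t)(T+t) = g(t).
g'(t) = 0.55·270·t^-0.45. Setting 0.55·270·t^-0.45 = 270·t^0.55/(41+t) gives 0.55(41+t) = t, so 0.45·t = 0.55×41.
t* = 0.55×41/0.45 = 50.11 min.

50.1 min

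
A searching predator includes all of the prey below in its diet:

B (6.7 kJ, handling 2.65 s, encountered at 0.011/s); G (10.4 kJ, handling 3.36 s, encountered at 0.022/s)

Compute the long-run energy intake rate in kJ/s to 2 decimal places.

R = Σλ_iE_i / (1 + Σλ_ih_i)
Numerator: 0.011×6.7 + 0.022×10.4 = 0.3025
Denominator: 1 + 0.011×2.65 + 0.022×3.36 = 1.103
R = 0.3025/1.103 = 0.2742 kJ/s

0.27 kJ/s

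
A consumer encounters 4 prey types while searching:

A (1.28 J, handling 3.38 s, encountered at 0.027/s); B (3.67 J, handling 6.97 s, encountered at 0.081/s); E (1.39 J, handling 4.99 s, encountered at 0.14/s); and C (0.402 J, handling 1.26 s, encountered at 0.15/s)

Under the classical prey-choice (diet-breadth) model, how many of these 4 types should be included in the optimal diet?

Rank by E/h (J/s): B 0.527, A 0.379, C 0.319, E 0.279. Include each in turn until the next type's E/h falls below the running intake rate.
Rate on top 1: 0.19. A: 0.379 > 0.19 → include.
Rate on top 2: 0.2004. C: 0.319 > 0.2004 → include.
Rate on top 3: 0.2126. E: 0.279 > 0.2126 → include.
Optimal diet: B, A, C, E — 4 of 4 types.

4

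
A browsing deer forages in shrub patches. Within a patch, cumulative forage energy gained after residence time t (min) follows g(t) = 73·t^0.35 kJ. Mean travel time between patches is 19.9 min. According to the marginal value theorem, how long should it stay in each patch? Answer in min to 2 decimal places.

10.72 min

Optimal t* satisfies g'(t*) = g(t*)/(T + t*).
g'(t) = 0.35·73·t^-0.65. Setting 0.35·73·t^-0.65 = 73·t^0.35/(19.9+t) gives 0.35(19.9+t) = t, so 0.65·t = 0.35×19.9.
t* = 0.35×19.9/0.65 = 10.72 min.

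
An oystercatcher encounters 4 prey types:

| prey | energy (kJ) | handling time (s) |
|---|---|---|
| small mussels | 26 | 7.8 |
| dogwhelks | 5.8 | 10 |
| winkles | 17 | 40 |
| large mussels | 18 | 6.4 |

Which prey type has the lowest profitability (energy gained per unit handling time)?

winkles

Profitability E/h (kJ/s): small mussels = 26/7.8 = 3.33, dogwhelks = 5.8/10 = 0.58, winkles = 17/40 = 0.425, large mussels = 18/6.4 = 2.81.
Ranked: small mussels > large mussels > dogwhelks > winkles.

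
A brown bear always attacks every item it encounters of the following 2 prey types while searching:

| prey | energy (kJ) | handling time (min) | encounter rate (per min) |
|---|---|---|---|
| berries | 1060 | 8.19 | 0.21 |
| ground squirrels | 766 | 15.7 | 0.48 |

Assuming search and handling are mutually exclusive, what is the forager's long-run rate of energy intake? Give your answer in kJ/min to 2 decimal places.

R = Σλ_iE_i / (1 + Σλ_ih_i)
Numerator: 0.21×1060 + 0.48×766 = 590.3
Denominator: 1 + 0.21×8.19 + 0.48×15.7 = 10.26
R = 590.3/10.26 = 57.56 kJ/min

57.56 kJ/min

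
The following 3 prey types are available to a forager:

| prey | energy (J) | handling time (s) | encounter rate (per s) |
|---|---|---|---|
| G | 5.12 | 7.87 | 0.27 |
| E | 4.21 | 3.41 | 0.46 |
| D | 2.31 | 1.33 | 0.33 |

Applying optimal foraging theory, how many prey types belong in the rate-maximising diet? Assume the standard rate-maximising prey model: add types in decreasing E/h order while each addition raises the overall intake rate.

2

Profitabilities (E/h, J/s): D 1.74, E 1.23, G 0.651. Add prey in this order while the next type's profitability exceeds the intake rate on those already taken.
Rate on top 1: 0.5298. E: 1.23 > 0.5298 → include.
Rate on top 2: 0.8974. G: 0.651 < 0.8974 → exclude; stop.
Optimal diet: D, E — 2 of 3 types.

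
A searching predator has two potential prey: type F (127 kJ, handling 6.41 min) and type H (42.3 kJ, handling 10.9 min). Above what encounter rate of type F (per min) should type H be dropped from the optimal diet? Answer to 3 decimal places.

0.038 per min

The zero-one rule: include type H iff E₂/h₂ > λE₁/(1+λh₁). Equality gives the switch point.
λE₁h₂ = E₂ + λE₂h₁ ⇒ λ = E₂/(E₁h₂ − E₂h₁) = 42.3/(1384 − 271.1) = 0.038 per min.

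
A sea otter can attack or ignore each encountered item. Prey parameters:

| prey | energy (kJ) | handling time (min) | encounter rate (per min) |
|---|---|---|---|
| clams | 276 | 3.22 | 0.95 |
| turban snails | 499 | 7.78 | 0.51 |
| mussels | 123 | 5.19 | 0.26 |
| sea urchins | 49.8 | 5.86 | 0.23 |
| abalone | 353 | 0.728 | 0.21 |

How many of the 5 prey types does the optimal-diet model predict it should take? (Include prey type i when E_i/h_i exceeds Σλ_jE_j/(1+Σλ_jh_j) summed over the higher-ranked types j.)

2

E/h in descending order: abalone 485, clams 85.7, turban snails 64.1, mussels 23.7, sea urchins 8.5 kJ/min. The optimal diet is the largest prefix of this list for which every included type satisfies E_i/h_i > R on the types above it.
Rate on top 1: 64.3. clams: 85.7 > 64.3 → include.
Rate on top 2: 79.85. turban snails: 64.1 < 79.85 → exclude; stop.
Optimal diet: abalone, clams — 2 of 5 types.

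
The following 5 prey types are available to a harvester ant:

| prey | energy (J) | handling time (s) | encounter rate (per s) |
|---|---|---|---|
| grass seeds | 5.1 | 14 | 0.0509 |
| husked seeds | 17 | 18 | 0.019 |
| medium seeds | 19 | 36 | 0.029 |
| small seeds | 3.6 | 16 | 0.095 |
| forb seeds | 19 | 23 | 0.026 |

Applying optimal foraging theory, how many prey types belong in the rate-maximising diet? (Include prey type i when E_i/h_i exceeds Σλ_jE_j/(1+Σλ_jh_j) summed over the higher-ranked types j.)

3

E/h in descending order: husked seeds 0.944, forb seeds 0.826, medium seeds 0.528, grass seeds 0.364, small seeds 0.225 J/s. The optimal diet is the largest prefix of this list for which every included type satisfies E_i/h_i > R on the types above it.
Rate on top 1: 0.2407. forb seeds: 0.826 > 0.2407 → include.
Rate on top 2: 0.4211. medium seeds: 0.528 > 0.4211 → include.
Rate on top 3: 0.4584. grass seeds: 0.364 < 0.4584 → exclude; stop.
Optimal diet: husked seeds, forb seeds, medium seeds — 3 of 5 types.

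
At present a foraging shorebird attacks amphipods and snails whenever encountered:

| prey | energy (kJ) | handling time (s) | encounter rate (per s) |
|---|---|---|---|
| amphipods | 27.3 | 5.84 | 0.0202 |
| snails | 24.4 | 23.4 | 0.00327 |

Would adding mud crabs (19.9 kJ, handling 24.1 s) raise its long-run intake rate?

Yes

On amphipods and snails alone, R = ΣλE/(1+Σλh) = 0.6312/1.194 = 0.5285 kJ/s.
mud crabs: E/h = 19.9/24.1 = 0.8257 kJ/s.
0.8257 > 0.5285, so adding mud crabs raises the average — include it.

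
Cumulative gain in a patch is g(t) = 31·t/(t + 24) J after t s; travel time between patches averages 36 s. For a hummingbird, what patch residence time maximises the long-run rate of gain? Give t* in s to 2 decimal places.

Maximise g(t)/(T+t): set derivative to zero → g'(t)(T+t) = g(t).
g'(t) = 31·24/(t + 24)². Setting 31·24/(t+24)² = 31t/[(t+24)(36+t)] gives 24(36+t) = t(t+24), so t² = 24×36 = 864.
t* = √864 = 29.39 s.

29.39 s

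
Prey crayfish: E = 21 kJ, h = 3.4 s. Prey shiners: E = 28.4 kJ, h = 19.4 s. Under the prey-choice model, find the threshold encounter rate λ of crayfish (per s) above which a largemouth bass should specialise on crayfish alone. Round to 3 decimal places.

0.091 per s

Drop shiners once their profitability E₂/h₂ falls below the rate achievable on crayfish alone: E₂/h₂ = λE₁/(1 + λh₁).
Solve for λ: λE₁h₂ = E₂(1 + λh₁) → λ(E₁h₂ − E₂h₁) = E₂ → λ = E₂/(E₁h₂ − E₂h₁).
λ = 28.4/(21×19.4 − 28.4×3.4) = 28.4/310.8 = 0.09137 per s.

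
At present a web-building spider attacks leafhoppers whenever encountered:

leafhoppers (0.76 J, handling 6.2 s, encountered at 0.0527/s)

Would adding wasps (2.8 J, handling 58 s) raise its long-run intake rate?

Yes

Intake rate on the current diet: R = (0.0527×0.76) / (1 + 0.0527×6.2) = 0.04005/1.327 = 0.03019 J/s.
wasps: E/h = 2.8/58 = 0.04828 J/s.
Since 0.04828 > R, including wasps increases the long-run rate.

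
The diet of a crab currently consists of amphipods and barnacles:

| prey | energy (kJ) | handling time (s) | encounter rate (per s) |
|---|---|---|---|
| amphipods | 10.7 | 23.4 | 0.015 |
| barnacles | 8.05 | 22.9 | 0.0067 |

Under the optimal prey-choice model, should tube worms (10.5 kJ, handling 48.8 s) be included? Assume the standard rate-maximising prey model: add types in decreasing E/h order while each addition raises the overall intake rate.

Current rate: (0.015×10.7 + 0.0067×8.05)/(1 + 0.015×23.4 + 0.0067×22.9) = 0.1425 kJ/s.
tube worms: E/h = 10.5/48.8 = 0.2152 kJ/s.
Since 0.2152 > R, including tube worms increases the long-run rate.

Yes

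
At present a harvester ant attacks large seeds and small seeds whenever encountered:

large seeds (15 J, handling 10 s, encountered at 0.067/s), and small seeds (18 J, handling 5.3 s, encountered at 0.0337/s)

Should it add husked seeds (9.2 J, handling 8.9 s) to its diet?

Yes

Current rate: (0.067×15 + 0.0337×18)/(1 + 0.067×10 + 0.0337×5.3) = 0.8718 J/s.
husked seeds: E/h = 9.2/8.9 = 1.034 J/s.
1.034 > 0.8718, so adding husked seeds raises the average — include it.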